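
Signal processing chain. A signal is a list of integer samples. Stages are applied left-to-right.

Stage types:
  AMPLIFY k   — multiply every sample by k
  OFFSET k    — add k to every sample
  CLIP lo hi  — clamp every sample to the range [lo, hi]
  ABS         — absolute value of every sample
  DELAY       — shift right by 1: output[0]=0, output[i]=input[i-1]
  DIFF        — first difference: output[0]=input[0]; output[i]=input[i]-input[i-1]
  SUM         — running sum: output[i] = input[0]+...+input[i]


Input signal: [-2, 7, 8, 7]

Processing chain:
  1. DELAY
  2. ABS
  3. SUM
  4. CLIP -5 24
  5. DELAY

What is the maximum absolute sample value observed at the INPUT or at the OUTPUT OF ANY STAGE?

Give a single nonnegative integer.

Answer: 17

Derivation:
Input: [-2, 7, 8, 7] (max |s|=8)
Stage 1 (DELAY): [0, -2, 7, 8] = [0, -2, 7, 8] -> [0, -2, 7, 8] (max |s|=8)
Stage 2 (ABS): |0|=0, |-2|=2, |7|=7, |8|=8 -> [0, 2, 7, 8] (max |s|=8)
Stage 3 (SUM): sum[0..0]=0, sum[0..1]=2, sum[0..2]=9, sum[0..3]=17 -> [0, 2, 9, 17] (max |s|=17)
Stage 4 (CLIP -5 24): clip(0,-5,24)=0, clip(2,-5,24)=2, clip(9,-5,24)=9, clip(17,-5,24)=17 -> [0, 2, 9, 17] (max |s|=17)
Stage 5 (DELAY): [0, 0, 2, 9] = [0, 0, 2, 9] -> [0, 0, 2, 9] (max |s|=9)
Overall max amplitude: 17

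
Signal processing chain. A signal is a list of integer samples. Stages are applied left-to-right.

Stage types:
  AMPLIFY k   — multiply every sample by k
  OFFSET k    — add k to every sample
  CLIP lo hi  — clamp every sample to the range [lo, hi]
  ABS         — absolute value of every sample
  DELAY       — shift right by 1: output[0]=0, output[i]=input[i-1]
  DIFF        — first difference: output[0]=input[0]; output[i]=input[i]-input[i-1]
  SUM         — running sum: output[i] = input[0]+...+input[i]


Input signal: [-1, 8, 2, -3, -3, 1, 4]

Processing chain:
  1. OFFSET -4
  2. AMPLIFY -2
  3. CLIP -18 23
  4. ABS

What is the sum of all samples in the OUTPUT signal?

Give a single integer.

Input: [-1, 8, 2, -3, -3, 1, 4]
Stage 1 (OFFSET -4): -1+-4=-5, 8+-4=4, 2+-4=-2, -3+-4=-7, -3+-4=-7, 1+-4=-3, 4+-4=0 -> [-5, 4, -2, -7, -7, -3, 0]
Stage 2 (AMPLIFY -2): -5*-2=10, 4*-2=-8, -2*-2=4, -7*-2=14, -7*-2=14, -3*-2=6, 0*-2=0 -> [10, -8, 4, 14, 14, 6, 0]
Stage 3 (CLIP -18 23): clip(10,-18,23)=10, clip(-8,-18,23)=-8, clip(4,-18,23)=4, clip(14,-18,23)=14, clip(14,-18,23)=14, clip(6,-18,23)=6, clip(0,-18,23)=0 -> [10, -8, 4, 14, 14, 6, 0]
Stage 4 (ABS): |10|=10, |-8|=8, |4|=4, |14|=14, |14|=14, |6|=6, |0|=0 -> [10, 8, 4, 14, 14, 6, 0]
Output sum: 56

Answer: 56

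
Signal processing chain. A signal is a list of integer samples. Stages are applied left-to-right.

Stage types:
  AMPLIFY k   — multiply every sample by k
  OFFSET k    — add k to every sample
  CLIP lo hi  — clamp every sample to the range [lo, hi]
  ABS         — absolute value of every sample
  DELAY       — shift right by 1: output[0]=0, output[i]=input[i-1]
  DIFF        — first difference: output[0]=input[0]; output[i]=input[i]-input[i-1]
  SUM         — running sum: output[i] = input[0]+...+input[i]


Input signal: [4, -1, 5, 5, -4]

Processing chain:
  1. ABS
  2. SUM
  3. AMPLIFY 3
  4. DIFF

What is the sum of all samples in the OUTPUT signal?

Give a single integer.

Answer: 57

Derivation:
Input: [4, -1, 5, 5, -4]
Stage 1 (ABS): |4|=4, |-1|=1, |5|=5, |5|=5, |-4|=4 -> [4, 1, 5, 5, 4]
Stage 2 (SUM): sum[0..0]=4, sum[0..1]=5, sum[0..2]=10, sum[0..3]=15, sum[0..4]=19 -> [4, 5, 10, 15, 19]
Stage 3 (AMPLIFY 3): 4*3=12, 5*3=15, 10*3=30, 15*3=45, 19*3=57 -> [12, 15, 30, 45, 57]
Stage 4 (DIFF): s[0]=12, 15-12=3, 30-15=15, 45-30=15, 57-45=12 -> [12, 3, 15, 15, 12]
Output sum: 57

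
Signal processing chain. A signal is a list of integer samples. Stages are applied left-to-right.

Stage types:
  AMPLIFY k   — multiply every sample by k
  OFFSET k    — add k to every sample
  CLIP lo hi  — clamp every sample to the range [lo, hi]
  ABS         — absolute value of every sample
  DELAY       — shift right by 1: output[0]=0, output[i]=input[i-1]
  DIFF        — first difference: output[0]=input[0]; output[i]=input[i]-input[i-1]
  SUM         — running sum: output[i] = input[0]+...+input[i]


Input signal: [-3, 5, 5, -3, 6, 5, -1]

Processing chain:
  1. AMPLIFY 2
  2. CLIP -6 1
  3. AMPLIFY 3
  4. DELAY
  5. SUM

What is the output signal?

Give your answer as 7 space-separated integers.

Answer: 0 -18 -15 -12 -30 -27 -24

Derivation:
Input: [-3, 5, 5, -3, 6, 5, -1]
Stage 1 (AMPLIFY 2): -3*2=-6, 5*2=10, 5*2=10, -3*2=-6, 6*2=12, 5*2=10, -1*2=-2 -> [-6, 10, 10, -6, 12, 10, -2]
Stage 2 (CLIP -6 1): clip(-6,-6,1)=-6, clip(10,-6,1)=1, clip(10,-6,1)=1, clip(-6,-6,1)=-6, clip(12,-6,1)=1, clip(10,-6,1)=1, clip(-2,-6,1)=-2 -> [-6, 1, 1, -6, 1, 1, -2]
Stage 3 (AMPLIFY 3): -6*3=-18, 1*3=3, 1*3=3, -6*3=-18, 1*3=3, 1*3=3, -2*3=-6 -> [-18, 3, 3, -18, 3, 3, -6]
Stage 4 (DELAY): [0, -18, 3, 3, -18, 3, 3] = [0, -18, 3, 3, -18, 3, 3] -> [0, -18, 3, 3, -18, 3, 3]
Stage 5 (SUM): sum[0..0]=0, sum[0..1]=-18, sum[0..2]=-15, sum[0..3]=-12, sum[0..4]=-30, sum[0..5]=-27, sum[0..6]=-24 -> [0, -18, -15, -12, -30, -27, -24]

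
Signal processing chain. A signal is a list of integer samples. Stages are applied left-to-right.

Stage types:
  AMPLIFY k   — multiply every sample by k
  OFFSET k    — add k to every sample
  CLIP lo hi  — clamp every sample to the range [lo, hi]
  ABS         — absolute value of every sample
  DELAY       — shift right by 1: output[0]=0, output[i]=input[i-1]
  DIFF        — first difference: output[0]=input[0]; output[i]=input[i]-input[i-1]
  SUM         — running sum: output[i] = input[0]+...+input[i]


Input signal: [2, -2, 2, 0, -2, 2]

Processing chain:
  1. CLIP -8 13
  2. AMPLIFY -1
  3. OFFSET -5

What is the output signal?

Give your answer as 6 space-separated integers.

Input: [2, -2, 2, 0, -2, 2]
Stage 1 (CLIP -8 13): clip(2,-8,13)=2, clip(-2,-8,13)=-2, clip(2,-8,13)=2, clip(0,-8,13)=0, clip(-2,-8,13)=-2, clip(2,-8,13)=2 -> [2, -2, 2, 0, -2, 2]
Stage 2 (AMPLIFY -1): 2*-1=-2, -2*-1=2, 2*-1=-2, 0*-1=0, -2*-1=2, 2*-1=-2 -> [-2, 2, -2, 0, 2, -2]
Stage 3 (OFFSET -5): -2+-5=-7, 2+-5=-3, -2+-5=-7, 0+-5=-5, 2+-5=-3, -2+-5=-7 -> [-7, -3, -7, -5, -3, -7]

Answer: -7 -3 -7 -5 -3 -7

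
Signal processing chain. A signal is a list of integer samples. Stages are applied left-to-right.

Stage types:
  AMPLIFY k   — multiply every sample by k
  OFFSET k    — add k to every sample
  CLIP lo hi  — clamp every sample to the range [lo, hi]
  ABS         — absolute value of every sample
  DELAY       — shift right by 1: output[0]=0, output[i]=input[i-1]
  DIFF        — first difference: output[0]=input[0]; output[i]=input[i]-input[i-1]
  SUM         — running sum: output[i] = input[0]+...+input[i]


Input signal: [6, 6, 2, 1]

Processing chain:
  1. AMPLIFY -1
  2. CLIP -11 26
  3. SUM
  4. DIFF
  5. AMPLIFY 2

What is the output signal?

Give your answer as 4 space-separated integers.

Input: [6, 6, 2, 1]
Stage 1 (AMPLIFY -1): 6*-1=-6, 6*-1=-6, 2*-1=-2, 1*-1=-1 -> [-6, -6, -2, -1]
Stage 2 (CLIP -11 26): clip(-6,-11,26)=-6, clip(-6,-11,26)=-6, clip(-2,-11,26)=-2, clip(-1,-11,26)=-1 -> [-6, -6, -2, -1]
Stage 3 (SUM): sum[0..0]=-6, sum[0..1]=-12, sum[0..2]=-14, sum[0..3]=-15 -> [-6, -12, -14, -15]
Stage 4 (DIFF): s[0]=-6, -12--6=-6, -14--12=-2, -15--14=-1 -> [-6, -6, -2, -1]
Stage 5 (AMPLIFY 2): -6*2=-12, -6*2=-12, -2*2=-4, -1*2=-2 -> [-12, -12, -4, -2]

Answer: -12 -12 -4 -2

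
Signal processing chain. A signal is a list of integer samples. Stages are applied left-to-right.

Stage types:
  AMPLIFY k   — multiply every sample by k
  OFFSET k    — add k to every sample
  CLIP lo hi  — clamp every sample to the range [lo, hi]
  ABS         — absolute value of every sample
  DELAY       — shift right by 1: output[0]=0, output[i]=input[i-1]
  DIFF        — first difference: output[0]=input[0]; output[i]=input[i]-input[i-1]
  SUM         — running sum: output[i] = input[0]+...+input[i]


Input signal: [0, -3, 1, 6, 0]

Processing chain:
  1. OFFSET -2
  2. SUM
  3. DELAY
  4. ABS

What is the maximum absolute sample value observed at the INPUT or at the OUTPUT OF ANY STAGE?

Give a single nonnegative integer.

Input: [0, -3, 1, 6, 0] (max |s|=6)
Stage 1 (OFFSET -2): 0+-2=-2, -3+-2=-5, 1+-2=-1, 6+-2=4, 0+-2=-2 -> [-2, -5, -1, 4, -2] (max |s|=5)
Stage 2 (SUM): sum[0..0]=-2, sum[0..1]=-7, sum[0..2]=-8, sum[0..3]=-4, sum[0..4]=-6 -> [-2, -7, -8, -4, -6] (max |s|=8)
Stage 3 (DELAY): [0, -2, -7, -8, -4] = [0, -2, -7, -8, -4] -> [0, -2, -7, -8, -4] (max |s|=8)
Stage 4 (ABS): |0|=0, |-2|=2, |-7|=7, |-8|=8, |-4|=4 -> [0, 2, 7, 8, 4] (max |s|=8)
Overall max amplitude: 8

Answer: 8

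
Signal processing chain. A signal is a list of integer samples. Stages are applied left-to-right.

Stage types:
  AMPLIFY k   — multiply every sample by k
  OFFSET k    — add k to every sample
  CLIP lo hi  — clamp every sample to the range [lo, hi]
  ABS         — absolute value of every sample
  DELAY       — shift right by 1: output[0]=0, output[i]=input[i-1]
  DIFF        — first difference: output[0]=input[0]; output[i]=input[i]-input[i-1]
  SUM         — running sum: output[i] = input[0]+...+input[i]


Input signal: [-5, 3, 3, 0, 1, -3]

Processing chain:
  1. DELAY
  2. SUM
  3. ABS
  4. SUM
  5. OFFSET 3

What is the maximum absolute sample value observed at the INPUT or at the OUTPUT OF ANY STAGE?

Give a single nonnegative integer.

Input: [-5, 3, 3, 0, 1, -3] (max |s|=5)
Stage 1 (DELAY): [0, -5, 3, 3, 0, 1] = [0, -5, 3, 3, 0, 1] -> [0, -5, 3, 3, 0, 1] (max |s|=5)
Stage 2 (SUM): sum[0..0]=0, sum[0..1]=-5, sum[0..2]=-2, sum[0..3]=1, sum[0..4]=1, sum[0..5]=2 -> [0, -5, -2, 1, 1, 2] (max |s|=5)
Stage 3 (ABS): |0|=0, |-5|=5, |-2|=2, |1|=1, |1|=1, |2|=2 -> [0, 5, 2, 1, 1, 2] (max |s|=5)
Stage 4 (SUM): sum[0..0]=0, sum[0..1]=5, sum[0..2]=7, sum[0..3]=8, sum[0..4]=9, sum[0..5]=11 -> [0, 5, 7, 8, 9, 11] (max |s|=11)
Stage 5 (OFFSET 3): 0+3=3, 5+3=8, 7+3=10, 8+3=11, 9+3=12, 11+3=14 -> [3, 8, 10, 11, 12, 14] (max |s|=14)
Overall max amplitude: 14

Answer: 14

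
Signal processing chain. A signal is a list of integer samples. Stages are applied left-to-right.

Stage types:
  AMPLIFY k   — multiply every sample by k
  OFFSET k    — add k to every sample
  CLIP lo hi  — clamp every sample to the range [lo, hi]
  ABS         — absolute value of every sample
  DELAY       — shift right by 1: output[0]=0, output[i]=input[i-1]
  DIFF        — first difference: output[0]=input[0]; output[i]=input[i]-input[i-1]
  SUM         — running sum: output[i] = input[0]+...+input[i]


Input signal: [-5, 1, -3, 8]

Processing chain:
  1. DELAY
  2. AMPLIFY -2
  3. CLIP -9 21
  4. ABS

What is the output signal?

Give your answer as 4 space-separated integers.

Answer: 0 10 2 6

Derivation:
Input: [-5, 1, -3, 8]
Stage 1 (DELAY): [0, -5, 1, -3] = [0, -5, 1, -3] -> [0, -5, 1, -3]
Stage 2 (AMPLIFY -2): 0*-2=0, -5*-2=10, 1*-2=-2, -3*-2=6 -> [0, 10, -2, 6]
Stage 3 (CLIP -9 21): clip(0,-9,21)=0, clip(10,-9,21)=10, clip(-2,-9,21)=-2, clip(6,-9,21)=6 -> [0, 10, -2, 6]
Stage 4 (ABS): |0|=0, |10|=10, |-2|=2, |6|=6 -> [0, 10, 2, 6]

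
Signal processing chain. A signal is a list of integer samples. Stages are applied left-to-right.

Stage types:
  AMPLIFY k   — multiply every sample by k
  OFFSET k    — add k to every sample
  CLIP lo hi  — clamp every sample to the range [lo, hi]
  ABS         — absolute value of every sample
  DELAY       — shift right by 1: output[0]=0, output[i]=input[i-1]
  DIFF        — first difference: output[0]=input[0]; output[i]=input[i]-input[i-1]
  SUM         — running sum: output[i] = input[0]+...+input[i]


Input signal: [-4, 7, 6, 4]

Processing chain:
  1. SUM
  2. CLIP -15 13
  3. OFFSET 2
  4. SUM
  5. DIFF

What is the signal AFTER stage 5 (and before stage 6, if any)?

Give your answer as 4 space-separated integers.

Input: [-4, 7, 6, 4]
Stage 1 (SUM): sum[0..0]=-4, sum[0..1]=3, sum[0..2]=9, sum[0..3]=13 -> [-4, 3, 9, 13]
Stage 2 (CLIP -15 13): clip(-4,-15,13)=-4, clip(3,-15,13)=3, clip(9,-15,13)=9, clip(13,-15,13)=13 -> [-4, 3, 9, 13]
Stage 3 (OFFSET 2): -4+2=-2, 3+2=5, 9+2=11, 13+2=15 -> [-2, 5, 11, 15]
Stage 4 (SUM): sum[0..0]=-2, sum[0..1]=3, sum[0..2]=14, sum[0..3]=29 -> [-2, 3, 14, 29]
Stage 5 (DIFF): s[0]=-2, 3--2=5, 14-3=11, 29-14=15 -> [-2, 5, 11, 15]

Answer: -2 5 11 15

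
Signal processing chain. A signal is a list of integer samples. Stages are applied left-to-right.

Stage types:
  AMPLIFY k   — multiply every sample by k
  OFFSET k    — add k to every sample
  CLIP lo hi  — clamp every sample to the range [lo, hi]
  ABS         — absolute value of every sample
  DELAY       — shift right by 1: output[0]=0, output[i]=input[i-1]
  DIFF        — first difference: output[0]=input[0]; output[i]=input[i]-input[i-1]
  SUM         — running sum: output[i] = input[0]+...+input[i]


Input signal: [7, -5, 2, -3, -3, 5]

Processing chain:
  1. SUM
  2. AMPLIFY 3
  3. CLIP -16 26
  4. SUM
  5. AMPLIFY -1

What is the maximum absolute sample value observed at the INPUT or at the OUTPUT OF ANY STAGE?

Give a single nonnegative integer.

Answer: 45

Derivation:
Input: [7, -5, 2, -3, -3, 5] (max |s|=7)
Stage 1 (SUM): sum[0..0]=7, sum[0..1]=2, sum[0..2]=4, sum[0..3]=1, sum[0..4]=-2, sum[0..5]=3 -> [7, 2, 4, 1, -2, 3] (max |s|=7)
Stage 2 (AMPLIFY 3): 7*3=21, 2*3=6, 4*3=12, 1*3=3, -2*3=-6, 3*3=9 -> [21, 6, 12, 3, -6, 9] (max |s|=21)
Stage 3 (CLIP -16 26): clip(21,-16,26)=21, clip(6,-16,26)=6, clip(12,-16,26)=12, clip(3,-16,26)=3, clip(-6,-16,26)=-6, clip(9,-16,26)=9 -> [21, 6, 12, 3, -6, 9] (max |s|=21)
Stage 4 (SUM): sum[0..0]=21, sum[0..1]=27, sum[0..2]=39, sum[0..3]=42, sum[0..4]=36, sum[0..5]=45 -> [21, 27, 39, 42, 36, 45] (max |s|=45)
Stage 5 (AMPLIFY -1): 21*-1=-21, 27*-1=-27, 39*-1=-39, 42*-1=-42, 36*-1=-36, 45*-1=-45 -> [-21, -27, -39, -42, -36, -45] (max |s|=45)
Overall max amplitude: 45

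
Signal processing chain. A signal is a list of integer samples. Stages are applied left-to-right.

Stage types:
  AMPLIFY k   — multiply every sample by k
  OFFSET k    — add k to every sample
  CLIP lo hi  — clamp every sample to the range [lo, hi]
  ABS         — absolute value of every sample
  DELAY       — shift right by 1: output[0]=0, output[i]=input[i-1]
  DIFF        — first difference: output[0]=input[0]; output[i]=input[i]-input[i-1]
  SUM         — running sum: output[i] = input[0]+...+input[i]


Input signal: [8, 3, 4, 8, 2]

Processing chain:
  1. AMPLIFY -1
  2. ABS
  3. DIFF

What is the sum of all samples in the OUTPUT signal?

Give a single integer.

Input: [8, 3, 4, 8, 2]
Stage 1 (AMPLIFY -1): 8*-1=-8, 3*-1=-3, 4*-1=-4, 8*-1=-8, 2*-1=-2 -> [-8, -3, -4, -8, -2]
Stage 2 (ABS): |-8|=8, |-3|=3, |-4|=4, |-8|=8, |-2|=2 -> [8, 3, 4, 8, 2]
Stage 3 (DIFF): s[0]=8, 3-8=-5, 4-3=1, 8-4=4, 2-8=-6 -> [8, -5, 1, 4, -6]
Output sum: 2

Answer: 2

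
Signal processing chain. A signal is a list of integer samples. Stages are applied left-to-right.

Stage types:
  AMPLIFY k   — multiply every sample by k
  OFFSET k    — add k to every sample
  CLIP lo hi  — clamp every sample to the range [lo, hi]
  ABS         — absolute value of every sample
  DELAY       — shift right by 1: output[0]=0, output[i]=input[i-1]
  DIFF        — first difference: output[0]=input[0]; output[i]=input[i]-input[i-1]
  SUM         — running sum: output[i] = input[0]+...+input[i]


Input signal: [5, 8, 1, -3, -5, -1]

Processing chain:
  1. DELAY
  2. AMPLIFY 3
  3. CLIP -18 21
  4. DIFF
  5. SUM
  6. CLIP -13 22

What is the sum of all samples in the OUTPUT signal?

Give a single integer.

Answer: 17

Derivation:
Input: [5, 8, 1, -3, -5, -1]
Stage 1 (DELAY): [0, 5, 8, 1, -3, -5] = [0, 5, 8, 1, -3, -5] -> [0, 5, 8, 1, -3, -5]
Stage 2 (AMPLIFY 3): 0*3=0, 5*3=15, 8*3=24, 1*3=3, -3*3=-9, -5*3=-15 -> [0, 15, 24, 3, -9, -15]
Stage 3 (CLIP -18 21): clip(0,-18,21)=0, clip(15,-18,21)=15, clip(24,-18,21)=21, clip(3,-18,21)=3, clip(-9,-18,21)=-9, clip(-15,-18,21)=-15 -> [0, 15, 21, 3, -9, -15]
Stage 4 (DIFF): s[0]=0, 15-0=15, 21-15=6, 3-21=-18, -9-3=-12, -15--9=-6 -> [0, 15, 6, -18, -12, -6]
Stage 5 (SUM): sum[0..0]=0, sum[0..1]=15, sum[0..2]=21, sum[0..3]=3, sum[0..4]=-9, sum[0..5]=-15 -> [0, 15, 21, 3, -9, -15]
Stage 6 (CLIP -13 22): clip(0,-13,22)=0, clip(15,-13,22)=15, clip(21,-13,22)=21, clip(3,-13,22)=3, clip(-9,-13,22)=-9, clip(-15,-13,22)=-13 -> [0, 15, 21, 3, -9, -13]
Output sum: 17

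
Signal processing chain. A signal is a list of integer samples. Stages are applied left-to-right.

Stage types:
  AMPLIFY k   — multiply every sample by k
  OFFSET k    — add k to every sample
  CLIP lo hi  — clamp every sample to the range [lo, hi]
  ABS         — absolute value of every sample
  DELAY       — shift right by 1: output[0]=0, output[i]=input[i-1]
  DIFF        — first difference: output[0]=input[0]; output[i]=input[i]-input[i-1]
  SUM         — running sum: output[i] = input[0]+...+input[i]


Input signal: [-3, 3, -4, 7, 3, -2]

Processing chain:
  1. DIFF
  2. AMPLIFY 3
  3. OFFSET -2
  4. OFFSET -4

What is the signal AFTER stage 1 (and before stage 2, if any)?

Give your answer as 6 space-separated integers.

Answer: -3 6 -7 11 -4 -5

Derivation:
Input: [-3, 3, -4, 7, 3, -2]
Stage 1 (DIFF): s[0]=-3, 3--3=6, -4-3=-7, 7--4=11, 3-7=-4, -2-3=-5 -> [-3, 6, -7, 11, -4, -5]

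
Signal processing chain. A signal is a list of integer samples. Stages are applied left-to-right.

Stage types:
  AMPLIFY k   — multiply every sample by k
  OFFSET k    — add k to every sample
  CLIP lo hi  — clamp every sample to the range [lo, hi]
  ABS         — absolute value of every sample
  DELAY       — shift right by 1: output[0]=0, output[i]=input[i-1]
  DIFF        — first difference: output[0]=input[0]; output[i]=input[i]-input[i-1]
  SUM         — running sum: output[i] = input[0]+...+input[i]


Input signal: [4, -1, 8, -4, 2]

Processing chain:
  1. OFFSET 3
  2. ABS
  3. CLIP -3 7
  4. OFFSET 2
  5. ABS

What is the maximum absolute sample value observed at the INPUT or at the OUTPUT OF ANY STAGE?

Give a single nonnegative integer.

Answer: 11

Derivation:
Input: [4, -1, 8, -4, 2] (max |s|=8)
Stage 1 (OFFSET 3): 4+3=7, -1+3=2, 8+3=11, -4+3=-1, 2+3=5 -> [7, 2, 11, -1, 5] (max |s|=11)
Stage 2 (ABS): |7|=7, |2|=2, |11|=11, |-1|=1, |5|=5 -> [7, 2, 11, 1, 5] (max |s|=11)
Stage 3 (CLIP -3 7): clip(7,-3,7)=7, clip(2,-3,7)=2, clip(11,-3,7)=7, clip(1,-3,7)=1, clip(5,-3,7)=5 -> [7, 2, 7, 1, 5] (max |s|=7)
Stage 4 (OFFSET 2): 7+2=9, 2+2=4, 7+2=9, 1+2=3, 5+2=7 -> [9, 4, 9, 3, 7] (max |s|=9)
Stage 5 (ABS): |9|=9, |4|=4, |9|=9, |3|=3, |7|=7 -> [9, 4, 9, 3, 7] (max |s|=9)
Overall max amplitude: 11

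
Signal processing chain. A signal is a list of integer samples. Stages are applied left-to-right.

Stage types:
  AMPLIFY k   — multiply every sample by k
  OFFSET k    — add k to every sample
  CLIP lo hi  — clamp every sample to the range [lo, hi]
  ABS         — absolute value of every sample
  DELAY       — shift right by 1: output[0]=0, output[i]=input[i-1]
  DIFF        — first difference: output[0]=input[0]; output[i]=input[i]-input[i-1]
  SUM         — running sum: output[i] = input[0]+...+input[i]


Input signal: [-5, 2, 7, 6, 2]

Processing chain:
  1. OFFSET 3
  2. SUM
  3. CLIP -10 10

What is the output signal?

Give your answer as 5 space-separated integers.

Answer: -2 3 10 10 10

Derivation:
Input: [-5, 2, 7, 6, 2]
Stage 1 (OFFSET 3): -5+3=-2, 2+3=5, 7+3=10, 6+3=9, 2+3=5 -> [-2, 5, 10, 9, 5]
Stage 2 (SUM): sum[0..0]=-2, sum[0..1]=3, sum[0..2]=13, sum[0..3]=22, sum[0..4]=27 -> [-2, 3, 13, 22, 27]
Stage 3 (CLIP -10 10): clip(-2,-10,10)=-2, clip(3,-10,10)=3, clip(13,-10,10)=10, clip(22,-10,10)=10, clip(27,-10,10)=10 -> [-2, 3, 10, 10, 10]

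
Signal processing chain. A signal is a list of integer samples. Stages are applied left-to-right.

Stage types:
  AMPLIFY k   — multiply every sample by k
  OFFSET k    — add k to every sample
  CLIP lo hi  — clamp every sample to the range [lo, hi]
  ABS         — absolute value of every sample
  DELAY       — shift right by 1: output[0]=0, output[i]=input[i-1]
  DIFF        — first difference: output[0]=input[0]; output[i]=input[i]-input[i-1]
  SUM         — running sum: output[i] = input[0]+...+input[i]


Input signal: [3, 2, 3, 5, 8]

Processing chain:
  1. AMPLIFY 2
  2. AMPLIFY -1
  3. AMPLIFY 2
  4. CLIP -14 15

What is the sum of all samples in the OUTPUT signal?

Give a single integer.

Input: [3, 2, 3, 5, 8]
Stage 1 (AMPLIFY 2): 3*2=6, 2*2=4, 3*2=6, 5*2=10, 8*2=16 -> [6, 4, 6, 10, 16]
Stage 2 (AMPLIFY -1): 6*-1=-6, 4*-1=-4, 6*-1=-6, 10*-1=-10, 16*-1=-16 -> [-6, -4, -6, -10, -16]
Stage 3 (AMPLIFY 2): -6*2=-12, -4*2=-8, -6*2=-12, -10*2=-20, -16*2=-32 -> [-12, -8, -12, -20, -32]
Stage 4 (CLIP -14 15): clip(-12,-14,15)=-12, clip(-8,-14,15)=-8, clip(-12,-14,15)=-12, clip(-20,-14,15)=-14, clip(-32,-14,15)=-14 -> [-12, -8, -12, -14, -14]
Output sum: -60

Answer: -60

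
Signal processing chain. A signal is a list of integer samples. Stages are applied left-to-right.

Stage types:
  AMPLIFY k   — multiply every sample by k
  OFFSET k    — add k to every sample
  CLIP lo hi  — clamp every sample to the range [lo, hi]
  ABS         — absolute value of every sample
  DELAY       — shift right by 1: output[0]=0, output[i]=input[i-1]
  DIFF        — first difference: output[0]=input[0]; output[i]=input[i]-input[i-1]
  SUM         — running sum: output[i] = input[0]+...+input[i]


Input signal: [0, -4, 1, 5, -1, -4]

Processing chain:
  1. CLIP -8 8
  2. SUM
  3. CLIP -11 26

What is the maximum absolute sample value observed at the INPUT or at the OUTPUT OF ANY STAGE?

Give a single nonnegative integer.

Answer: 5

Derivation:
Input: [0, -4, 1, 5, -1, -4] (max |s|=5)
Stage 1 (CLIP -8 8): clip(0,-8,8)=0, clip(-4,-8,8)=-4, clip(1,-8,8)=1, clip(5,-8,8)=5, clip(-1,-8,8)=-1, clip(-4,-8,8)=-4 -> [0, -4, 1, 5, -1, -4] (max |s|=5)
Stage 2 (SUM): sum[0..0]=0, sum[0..1]=-4, sum[0..2]=-3, sum[0..3]=2, sum[0..4]=1, sum[0..5]=-3 -> [0, -4, -3, 2, 1, -3] (max |s|=4)
Stage 3 (CLIP -11 26): clip(0,-11,26)=0, clip(-4,-11,26)=-4, clip(-3,-11,26)=-3, clip(2,-11,26)=2, clip(1,-11,26)=1, clip(-3,-11,26)=-3 -> [0, -4, -3, 2, 1, -3] (max |s|=4)
Overall max amplitude: 5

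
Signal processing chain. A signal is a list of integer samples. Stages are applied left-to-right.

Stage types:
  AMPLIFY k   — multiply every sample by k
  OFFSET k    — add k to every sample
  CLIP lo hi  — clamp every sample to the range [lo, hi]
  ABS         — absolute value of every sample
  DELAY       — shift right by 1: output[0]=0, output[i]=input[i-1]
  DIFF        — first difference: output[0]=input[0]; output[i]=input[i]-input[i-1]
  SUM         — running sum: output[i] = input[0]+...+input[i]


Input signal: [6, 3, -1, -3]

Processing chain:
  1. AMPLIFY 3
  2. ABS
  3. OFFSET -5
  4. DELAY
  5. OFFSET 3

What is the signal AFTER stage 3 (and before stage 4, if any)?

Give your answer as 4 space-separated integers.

Answer: 13 4 -2 4

Derivation:
Input: [6, 3, -1, -3]
Stage 1 (AMPLIFY 3): 6*3=18, 3*3=9, -1*3=-3, -3*3=-9 -> [18, 9, -3, -9]
Stage 2 (ABS): |18|=18, |9|=9, |-3|=3, |-9|=9 -> [18, 9, 3, 9]
Stage 3 (OFFSET -5): 18+-5=13, 9+-5=4, 3+-5=-2, 9+-5=4 -> [13, 4, -2, 4]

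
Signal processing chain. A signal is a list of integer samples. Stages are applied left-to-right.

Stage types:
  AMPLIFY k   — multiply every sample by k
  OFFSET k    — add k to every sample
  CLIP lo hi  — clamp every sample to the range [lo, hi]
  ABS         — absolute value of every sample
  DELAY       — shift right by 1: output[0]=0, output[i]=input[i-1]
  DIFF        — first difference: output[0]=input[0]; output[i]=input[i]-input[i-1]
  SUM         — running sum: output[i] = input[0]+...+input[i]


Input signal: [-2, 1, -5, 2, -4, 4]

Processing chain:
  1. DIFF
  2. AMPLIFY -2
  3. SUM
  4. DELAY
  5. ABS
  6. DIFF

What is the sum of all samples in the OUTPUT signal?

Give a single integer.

Answer: 8

Derivation:
Input: [-2, 1, -5, 2, -4, 4]
Stage 1 (DIFF): s[0]=-2, 1--2=3, -5-1=-6, 2--5=7, -4-2=-6, 4--4=8 -> [-2, 3, -6, 7, -6, 8]
Stage 2 (AMPLIFY -2): -2*-2=4, 3*-2=-6, -6*-2=12, 7*-2=-14, -6*-2=12, 8*-2=-16 -> [4, -6, 12, -14, 12, -16]
Stage 3 (SUM): sum[0..0]=4, sum[0..1]=-2, sum[0..2]=10, sum[0..3]=-4, sum[0..4]=8, sum[0..5]=-8 -> [4, -2, 10, -4, 8, -8]
Stage 4 (DELAY): [0, 4, -2, 10, -4, 8] = [0, 4, -2, 10, -4, 8] -> [0, 4, -2, 10, -4, 8]
Stage 5 (ABS): |0|=0, |4|=4, |-2|=2, |10|=10, |-4|=4, |8|=8 -> [0, 4, 2, 10, 4, 8]
Stage 6 (DIFF): s[0]=0, 4-0=4, 2-4=-2, 10-2=8, 4-10=-6, 8-4=4 -> [0, 4, -2, 8, -6, 4]
Output sum: 8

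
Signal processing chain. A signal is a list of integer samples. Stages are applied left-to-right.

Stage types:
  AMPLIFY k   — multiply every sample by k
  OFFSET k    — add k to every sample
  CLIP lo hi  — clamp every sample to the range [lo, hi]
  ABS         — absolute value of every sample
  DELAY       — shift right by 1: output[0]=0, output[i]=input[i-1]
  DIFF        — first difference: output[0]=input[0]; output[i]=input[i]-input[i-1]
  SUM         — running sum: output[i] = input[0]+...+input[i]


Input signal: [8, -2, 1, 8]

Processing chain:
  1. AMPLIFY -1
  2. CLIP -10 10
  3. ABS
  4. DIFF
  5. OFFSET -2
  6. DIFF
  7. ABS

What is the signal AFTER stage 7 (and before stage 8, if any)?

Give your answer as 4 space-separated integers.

Input: [8, -2, 1, 8]
Stage 1 (AMPLIFY -1): 8*-1=-8, -2*-1=2, 1*-1=-1, 8*-1=-8 -> [-8, 2, -1, -8]
Stage 2 (CLIP -10 10): clip(-8,-10,10)=-8, clip(2,-10,10)=2, clip(-1,-10,10)=-1, clip(-8,-10,10)=-8 -> [-8, 2, -1, -8]
Stage 3 (ABS): |-8|=8, |2|=2, |-1|=1, |-8|=8 -> [8, 2, 1, 8]
Stage 4 (DIFF): s[0]=8, 2-8=-6, 1-2=-1, 8-1=7 -> [8, -6, -1, 7]
Stage 5 (OFFSET -2): 8+-2=6, -6+-2=-8, -1+-2=-3, 7+-2=5 -> [6, -8, -3, 5]
Stage 6 (DIFF): s[0]=6, -8-6=-14, -3--8=5, 5--3=8 -> [6, -14, 5, 8]
Stage 7 (ABS): |6|=6, |-14|=14, |5|=5, |8|=8 -> [6, 14, 5, 8]

Answer: 6 14 5 8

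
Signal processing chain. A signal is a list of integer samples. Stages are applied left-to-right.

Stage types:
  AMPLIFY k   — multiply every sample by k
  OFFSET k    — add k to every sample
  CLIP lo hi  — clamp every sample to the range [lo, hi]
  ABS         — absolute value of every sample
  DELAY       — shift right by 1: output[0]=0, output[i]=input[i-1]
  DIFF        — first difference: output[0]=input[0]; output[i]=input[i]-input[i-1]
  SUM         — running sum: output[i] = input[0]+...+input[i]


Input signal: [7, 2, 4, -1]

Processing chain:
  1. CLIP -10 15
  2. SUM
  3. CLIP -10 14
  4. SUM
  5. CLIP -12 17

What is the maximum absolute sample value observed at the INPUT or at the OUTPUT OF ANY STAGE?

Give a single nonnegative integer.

Answer: 41

Derivation:
Input: [7, 2, 4, -1] (max |s|=7)
Stage 1 (CLIP -10 15): clip(7,-10,15)=7, clip(2,-10,15)=2, clip(4,-10,15)=4, clip(-1,-10,15)=-1 -> [7, 2, 4, -1] (max |s|=7)
Stage 2 (SUM): sum[0..0]=7, sum[0..1]=9, sum[0..2]=13, sum[0..3]=12 -> [7, 9, 13, 12] (max |s|=13)
Stage 3 (CLIP -10 14): clip(7,-10,14)=7, clip(9,-10,14)=9, clip(13,-10,14)=13, clip(12,-10,14)=12 -> [7, 9, 13, 12] (max |s|=13)
Stage 4 (SUM): sum[0..0]=7, sum[0..1]=16, sum[0..2]=29, sum[0..3]=41 -> [7, 16, 29, 41] (max |s|=41)
Stage 5 (CLIP -12 17): clip(7,-12,17)=7, clip(16,-12,17)=16, clip(29,-12,17)=17, clip(41,-12,17)=17 -> [7, 16, 17, 17] (max |s|=17)
Overall max amplitude: 41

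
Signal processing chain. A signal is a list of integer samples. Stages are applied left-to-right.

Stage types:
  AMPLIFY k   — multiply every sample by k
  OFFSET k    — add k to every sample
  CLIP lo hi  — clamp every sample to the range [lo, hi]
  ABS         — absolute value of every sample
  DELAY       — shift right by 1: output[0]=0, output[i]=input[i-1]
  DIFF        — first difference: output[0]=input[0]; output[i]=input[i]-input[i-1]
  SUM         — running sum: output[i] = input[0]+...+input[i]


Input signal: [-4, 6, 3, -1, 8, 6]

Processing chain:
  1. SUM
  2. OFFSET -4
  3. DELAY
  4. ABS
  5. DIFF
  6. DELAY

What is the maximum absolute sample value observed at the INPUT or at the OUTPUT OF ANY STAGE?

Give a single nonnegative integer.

Answer: 18

Derivation:
Input: [-4, 6, 3, -1, 8, 6] (max |s|=8)
Stage 1 (SUM): sum[0..0]=-4, sum[0..1]=2, sum[0..2]=5, sum[0..3]=4, sum[0..4]=12, sum[0..5]=18 -> [-4, 2, 5, 4, 12, 18] (max |s|=18)
Stage 2 (OFFSET -4): -4+-4=-8, 2+-4=-2, 5+-4=1, 4+-4=0, 12+-4=8, 18+-4=14 -> [-8, -2, 1, 0, 8, 14] (max |s|=14)
Stage 3 (DELAY): [0, -8, -2, 1, 0, 8] = [0, -8, -2, 1, 0, 8] -> [0, -8, -2, 1, 0, 8] (max |s|=8)
Stage 4 (ABS): |0|=0, |-8|=8, |-2|=2, |1|=1, |0|=0, |8|=8 -> [0, 8, 2, 1, 0, 8] (max |s|=8)
Stage 5 (DIFF): s[0]=0, 8-0=8, 2-8=-6, 1-2=-1, 0-1=-1, 8-0=8 -> [0, 8, -6, -1, -1, 8] (max |s|=8)
Stage 6 (DELAY): [0, 0, 8, -6, -1, -1] = [0, 0, 8, -6, -1, -1] -> [0, 0, 8, -6, -1, -1] (max |s|=8)
Overall max amplitude: 18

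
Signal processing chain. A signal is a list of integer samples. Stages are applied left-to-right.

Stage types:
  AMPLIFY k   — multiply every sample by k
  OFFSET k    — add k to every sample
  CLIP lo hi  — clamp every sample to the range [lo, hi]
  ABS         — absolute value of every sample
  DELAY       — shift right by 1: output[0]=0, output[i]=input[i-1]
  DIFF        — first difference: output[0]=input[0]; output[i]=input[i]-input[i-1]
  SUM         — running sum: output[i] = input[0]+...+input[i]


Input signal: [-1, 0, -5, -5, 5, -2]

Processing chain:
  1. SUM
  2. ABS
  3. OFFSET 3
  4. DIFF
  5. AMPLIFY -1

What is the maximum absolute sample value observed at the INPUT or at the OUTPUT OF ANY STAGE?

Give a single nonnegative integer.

Answer: 14

Derivation:
Input: [-1, 0, -5, -5, 5, -2] (max |s|=5)
Stage 1 (SUM): sum[0..0]=-1, sum[0..1]=-1, sum[0..2]=-6, sum[0..3]=-11, sum[0..4]=-6, sum[0..5]=-8 -> [-1, -1, -6, -11, -6, -8] (max |s|=11)
Stage 2 (ABS): |-1|=1, |-1|=1, |-6|=6, |-11|=11, |-6|=6, |-8|=8 -> [1, 1, 6, 11, 6, 8] (max |s|=11)
Stage 3 (OFFSET 3): 1+3=4, 1+3=4, 6+3=9, 11+3=14, 6+3=9, 8+3=11 -> [4, 4, 9, 14, 9, 11] (max |s|=14)
Stage 4 (DIFF): s[0]=4, 4-4=0, 9-4=5, 14-9=5, 9-14=-5, 11-9=2 -> [4, 0, 5, 5, -5, 2] (max |s|=5)
Stage 5 (AMPLIFY -1): 4*-1=-4, 0*-1=0, 5*-1=-5, 5*-1=-5, -5*-1=5, 2*-1=-2 -> [-4, 0, -5, -5, 5, -2] (max |s|=5)
Overall max amplitude: 14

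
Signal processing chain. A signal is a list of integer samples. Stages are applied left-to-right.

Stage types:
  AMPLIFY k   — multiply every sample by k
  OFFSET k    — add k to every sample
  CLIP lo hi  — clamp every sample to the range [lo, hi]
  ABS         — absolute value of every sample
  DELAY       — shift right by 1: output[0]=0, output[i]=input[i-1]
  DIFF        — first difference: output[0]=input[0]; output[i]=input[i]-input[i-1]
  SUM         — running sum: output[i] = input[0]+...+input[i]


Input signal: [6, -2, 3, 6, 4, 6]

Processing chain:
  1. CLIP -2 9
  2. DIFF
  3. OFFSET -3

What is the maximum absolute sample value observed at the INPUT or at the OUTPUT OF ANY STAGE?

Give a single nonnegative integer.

Answer: 11

Derivation:
Input: [6, -2, 3, 6, 4, 6] (max |s|=6)
Stage 1 (CLIP -2 9): clip(6,-2,9)=6, clip(-2,-2,9)=-2, clip(3,-2,9)=3, clip(6,-2,9)=6, clip(4,-2,9)=4, clip(6,-2,9)=6 -> [6, -2, 3, 6, 4, 6] (max |s|=6)
Stage 2 (DIFF): s[0]=6, -2-6=-8, 3--2=5, 6-3=3, 4-6=-2, 6-4=2 -> [6, -8, 5, 3, -2, 2] (max |s|=8)
Stage 3 (OFFSET -3): 6+-3=3, -8+-3=-11, 5+-3=2, 3+-3=0, -2+-3=-5, 2+-3=-1 -> [3, -11, 2, 0, -5, -1] (max |s|=11)
Overall max amplitude: 11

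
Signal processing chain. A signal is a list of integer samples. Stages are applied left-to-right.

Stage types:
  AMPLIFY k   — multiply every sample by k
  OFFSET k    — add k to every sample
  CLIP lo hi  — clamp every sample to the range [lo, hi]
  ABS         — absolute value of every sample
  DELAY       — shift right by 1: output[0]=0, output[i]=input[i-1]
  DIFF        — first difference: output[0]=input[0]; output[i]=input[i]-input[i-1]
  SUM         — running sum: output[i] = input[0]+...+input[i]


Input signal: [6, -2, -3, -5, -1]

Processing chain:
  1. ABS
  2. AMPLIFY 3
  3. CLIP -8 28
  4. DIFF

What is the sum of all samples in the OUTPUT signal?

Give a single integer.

Answer: 3

Derivation:
Input: [6, -2, -3, -5, -1]
Stage 1 (ABS): |6|=6, |-2|=2, |-3|=3, |-5|=5, |-1|=1 -> [6, 2, 3, 5, 1]
Stage 2 (AMPLIFY 3): 6*3=18, 2*3=6, 3*3=9, 5*3=15, 1*3=3 -> [18, 6, 9, 15, 3]
Stage 3 (CLIP -8 28): clip(18,-8,28)=18, clip(6,-8,28)=6, clip(9,-8,28)=9, clip(15,-8,28)=15, clip(3,-8,28)=3 -> [18, 6, 9, 15, 3]
Stage 4 (DIFF): s[0]=18, 6-18=-12, 9-6=3, 15-9=6, 3-15=-12 -> [18, -12, 3, 6, -12]
Output sum: 3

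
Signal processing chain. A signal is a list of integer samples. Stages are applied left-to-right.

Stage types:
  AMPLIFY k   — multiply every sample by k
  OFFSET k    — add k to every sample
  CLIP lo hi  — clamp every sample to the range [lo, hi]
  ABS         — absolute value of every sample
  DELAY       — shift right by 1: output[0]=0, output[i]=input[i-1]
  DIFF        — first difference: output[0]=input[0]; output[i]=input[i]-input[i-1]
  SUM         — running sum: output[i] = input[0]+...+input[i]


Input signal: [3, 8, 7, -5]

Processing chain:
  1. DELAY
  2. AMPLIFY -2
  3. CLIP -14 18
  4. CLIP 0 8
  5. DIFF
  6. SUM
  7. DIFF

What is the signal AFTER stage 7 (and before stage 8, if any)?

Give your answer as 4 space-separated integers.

Answer: 0 0 0 0

Derivation:
Input: [3, 8, 7, -5]
Stage 1 (DELAY): [0, 3, 8, 7] = [0, 3, 8, 7] -> [0, 3, 8, 7]
Stage 2 (AMPLIFY -2): 0*-2=0, 3*-2=-6, 8*-2=-16, 7*-2=-14 -> [0, -6, -16, -14]
Stage 3 (CLIP -14 18): clip(0,-14,18)=0, clip(-6,-14,18)=-6, clip(-16,-14,18)=-14, clip(-14,-14,18)=-14 -> [0, -6, -14, -14]
Stage 4 (CLIP 0 8): clip(0,0,8)=0, clip(-6,0,8)=0, clip(-14,0,8)=0, clip(-14,0,8)=0 -> [0, 0, 0, 0]
Stage 5 (DIFF): s[0]=0, 0-0=0, 0-0=0, 0-0=0 -> [0, 0, 0, 0]
Stage 6 (SUM): sum[0..0]=0, sum[0..1]=0, sum[0..2]=0, sum[0..3]=0 -> [0, 0, 0, 0]
Stage 7 (DIFF): s[0]=0, 0-0=0, 0-0=0, 0-0=0 -> [0, 0, 0, 0]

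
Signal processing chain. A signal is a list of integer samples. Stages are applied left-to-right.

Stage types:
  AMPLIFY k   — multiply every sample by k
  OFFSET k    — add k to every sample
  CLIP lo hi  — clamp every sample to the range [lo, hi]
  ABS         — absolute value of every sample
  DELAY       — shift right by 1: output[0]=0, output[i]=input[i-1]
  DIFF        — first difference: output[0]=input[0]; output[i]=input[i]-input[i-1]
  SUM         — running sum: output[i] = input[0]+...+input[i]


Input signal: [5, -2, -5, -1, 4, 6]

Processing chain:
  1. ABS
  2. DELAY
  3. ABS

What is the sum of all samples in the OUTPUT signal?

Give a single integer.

Input: [5, -2, -5, -1, 4, 6]
Stage 1 (ABS): |5|=5, |-2|=2, |-5|=5, |-1|=1, |4|=4, |6|=6 -> [5, 2, 5, 1, 4, 6]
Stage 2 (DELAY): [0, 5, 2, 5, 1, 4] = [0, 5, 2, 5, 1, 4] -> [0, 5, 2, 5, 1, 4]
Stage 3 (ABS): |0|=0, |5|=5, |2|=2, |5|=5, |1|=1, |4|=4 -> [0, 5, 2, 5, 1, 4]
Output sum: 17

Answer: 17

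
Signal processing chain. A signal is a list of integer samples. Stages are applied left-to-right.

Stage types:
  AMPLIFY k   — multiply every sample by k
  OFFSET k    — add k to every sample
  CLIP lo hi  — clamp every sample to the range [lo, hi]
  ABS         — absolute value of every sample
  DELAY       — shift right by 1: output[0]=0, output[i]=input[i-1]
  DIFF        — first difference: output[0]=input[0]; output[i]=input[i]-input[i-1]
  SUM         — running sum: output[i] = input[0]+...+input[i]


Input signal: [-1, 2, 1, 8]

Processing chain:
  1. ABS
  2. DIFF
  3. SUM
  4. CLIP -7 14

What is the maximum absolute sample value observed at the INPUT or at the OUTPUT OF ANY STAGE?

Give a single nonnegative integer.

Input: [-1, 2, 1, 8] (max |s|=8)
Stage 1 (ABS): |-1|=1, |2|=2, |1|=1, |8|=8 -> [1, 2, 1, 8] (max |s|=8)
Stage 2 (DIFF): s[0]=1, 2-1=1, 1-2=-1, 8-1=7 -> [1, 1, -1, 7] (max |s|=7)
Stage 3 (SUM): sum[0..0]=1, sum[0..1]=2, sum[0..2]=1, sum[0..3]=8 -> [1, 2, 1, 8] (max |s|=8)
Stage 4 (CLIP -7 14): clip(1,-7,14)=1, clip(2,-7,14)=2, clip(1,-7,14)=1, clip(8,-7,14)=8 -> [1, 2, 1, 8] (max |s|=8)
Overall max amplitude: 8

Answer: 8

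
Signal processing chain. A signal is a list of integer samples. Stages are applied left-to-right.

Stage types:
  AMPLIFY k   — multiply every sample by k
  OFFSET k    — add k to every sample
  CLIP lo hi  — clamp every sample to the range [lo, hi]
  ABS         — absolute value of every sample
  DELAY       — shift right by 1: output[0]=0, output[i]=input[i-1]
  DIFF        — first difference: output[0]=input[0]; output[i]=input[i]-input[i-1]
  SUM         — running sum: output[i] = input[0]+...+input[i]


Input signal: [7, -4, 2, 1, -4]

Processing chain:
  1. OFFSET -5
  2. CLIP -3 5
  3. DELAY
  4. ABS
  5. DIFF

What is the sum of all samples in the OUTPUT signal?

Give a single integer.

Answer: 3

Derivation:
Input: [7, -4, 2, 1, -4]
Stage 1 (OFFSET -5): 7+-5=2, -4+-5=-9, 2+-5=-3, 1+-5=-4, -4+-5=-9 -> [2, -9, -3, -4, -9]
Stage 2 (CLIP -3 5): clip(2,-3,5)=2, clip(-9,-3,5)=-3, clip(-3,-3,5)=-3, clip(-4,-3,5)=-3, clip(-9,-3,5)=-3 -> [2, -3, -3, -3, -3]
Stage 3 (DELAY): [0, 2, -3, -3, -3] = [0, 2, -3, -3, -3] -> [0, 2, -3, -3, -3]
Stage 4 (ABS): |0|=0, |2|=2, |-3|=3, |-3|=3, |-3|=3 -> [0, 2, 3, 3, 3]
Stage 5 (DIFF): s[0]=0, 2-0=2, 3-2=1, 3-3=0, 3-3=0 -> [0, 2, 1, 0, 0]
Output sum: 3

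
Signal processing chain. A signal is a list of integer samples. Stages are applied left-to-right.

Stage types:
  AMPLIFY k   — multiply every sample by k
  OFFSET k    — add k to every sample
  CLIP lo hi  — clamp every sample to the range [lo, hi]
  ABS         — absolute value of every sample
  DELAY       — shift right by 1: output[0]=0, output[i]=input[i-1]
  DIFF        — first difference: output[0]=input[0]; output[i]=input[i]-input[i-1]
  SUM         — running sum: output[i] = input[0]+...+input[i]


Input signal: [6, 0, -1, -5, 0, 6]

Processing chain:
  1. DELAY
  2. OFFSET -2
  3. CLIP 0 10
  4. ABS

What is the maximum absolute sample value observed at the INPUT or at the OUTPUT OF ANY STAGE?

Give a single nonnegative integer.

Input: [6, 0, -1, -5, 0, 6] (max |s|=6)
Stage 1 (DELAY): [0, 6, 0, -1, -5, 0] = [0, 6, 0, -1, -5, 0] -> [0, 6, 0, -1, -5, 0] (max |s|=6)
Stage 2 (OFFSET -2): 0+-2=-2, 6+-2=4, 0+-2=-2, -1+-2=-3, -5+-2=-7, 0+-2=-2 -> [-2, 4, -2, -3, -7, -2] (max |s|=7)
Stage 3 (CLIP 0 10): clip(-2,0,10)=0, clip(4,0,10)=4, clip(-2,0,10)=0, clip(-3,0,10)=0, clip(-7,0,10)=0, clip(-2,0,10)=0 -> [0, 4, 0, 0, 0, 0] (max |s|=4)
Stage 4 (ABS): |0|=0, |4|=4, |0|=0, |0|=0, |0|=0, |0|=0 -> [0, 4, 0, 0, 0, 0] (max |s|=4)
Overall max amplitude: 7

Answer: 7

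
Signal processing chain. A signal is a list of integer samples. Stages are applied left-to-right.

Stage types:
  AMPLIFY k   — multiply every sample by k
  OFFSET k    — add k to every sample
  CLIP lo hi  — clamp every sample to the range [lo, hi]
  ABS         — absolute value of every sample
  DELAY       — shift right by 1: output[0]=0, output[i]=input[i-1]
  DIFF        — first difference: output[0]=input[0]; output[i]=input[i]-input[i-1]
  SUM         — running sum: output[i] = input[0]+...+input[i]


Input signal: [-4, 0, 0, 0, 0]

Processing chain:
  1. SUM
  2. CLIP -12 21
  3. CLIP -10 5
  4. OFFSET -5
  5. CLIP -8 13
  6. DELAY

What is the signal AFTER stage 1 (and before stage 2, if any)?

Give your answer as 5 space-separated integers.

Answer: -4 -4 -4 -4 -4

Derivation:
Input: [-4, 0, 0, 0, 0]
Stage 1 (SUM): sum[0..0]=-4, sum[0..1]=-4, sum[0..2]=-4, sum[0..3]=-4, sum[0..4]=-4 -> [-4, -4, -4, -4, -4]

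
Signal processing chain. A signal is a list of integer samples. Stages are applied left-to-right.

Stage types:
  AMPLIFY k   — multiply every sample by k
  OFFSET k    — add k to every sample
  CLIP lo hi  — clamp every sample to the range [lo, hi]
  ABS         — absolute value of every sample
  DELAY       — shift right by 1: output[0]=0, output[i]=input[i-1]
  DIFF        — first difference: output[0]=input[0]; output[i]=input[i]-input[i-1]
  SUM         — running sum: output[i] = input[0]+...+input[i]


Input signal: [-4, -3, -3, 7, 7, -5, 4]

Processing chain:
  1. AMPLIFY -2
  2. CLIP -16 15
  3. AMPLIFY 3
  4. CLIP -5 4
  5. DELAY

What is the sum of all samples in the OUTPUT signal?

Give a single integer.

Input: [-4, -3, -3, 7, 7, -5, 4]
Stage 1 (AMPLIFY -2): -4*-2=8, -3*-2=6, -3*-2=6, 7*-2=-14, 7*-2=-14, -5*-2=10, 4*-2=-8 -> [8, 6, 6, -14, -14, 10, -8]
Stage 2 (CLIP -16 15): clip(8,-16,15)=8, clip(6,-16,15)=6, clip(6,-16,15)=6, clip(-14,-16,15)=-14, clip(-14,-16,15)=-14, clip(10,-16,15)=10, clip(-8,-16,15)=-8 -> [8, 6, 6, -14, -14, 10, -8]
Stage 3 (AMPLIFY 3): 8*3=24, 6*3=18, 6*3=18, -14*3=-42, -14*3=-42, 10*3=30, -8*3=-24 -> [24, 18, 18, -42, -42, 30, -24]
Stage 4 (CLIP -5 4): clip(24,-5,4)=4, clip(18,-5,4)=4, clip(18,-5,4)=4, clip(-42,-5,4)=-5, clip(-42,-5,4)=-5, clip(30,-5,4)=4, clip(-24,-5,4)=-5 -> [4, 4, 4, -5, -5, 4, -5]
Stage 5 (DELAY): [0, 4, 4, 4, -5, -5, 4] = [0, 4, 4, 4, -5, -5, 4] -> [0, 4, 4, 4, -5, -5, 4]
Output sum: 6

Answer: 6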